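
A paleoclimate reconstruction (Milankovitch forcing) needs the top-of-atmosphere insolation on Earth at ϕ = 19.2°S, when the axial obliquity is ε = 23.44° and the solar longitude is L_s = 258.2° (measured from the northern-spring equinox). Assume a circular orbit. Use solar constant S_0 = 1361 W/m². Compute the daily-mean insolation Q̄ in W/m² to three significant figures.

Solar declination: sin δ = sin ε · sin L_s = sin 23.44° × sin 258.2° = -0.38938, so δ = -22.916°.
cos h₀ = −tan(-19.2°) tan(-22.916°) = -0.1472, h₀ = 1.7185 rad.
Bracket: h₀ sin ϕ sin δ + cos ϕ cos δ sin h₀ = 1.7185×-0.32887×-0.38938 + 0.94438×0.92108×0.98910 = 0.220063 + 0.860368 = 1.080431.
Q̄ = (S_0/π) × [bracket] = (1361/π) × 1.080431 = 468.1 W/m².

Q̄ ≈ 468 W/m²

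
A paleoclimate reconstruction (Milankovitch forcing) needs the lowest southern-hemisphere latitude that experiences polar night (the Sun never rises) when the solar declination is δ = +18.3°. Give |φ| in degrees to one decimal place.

|φ| = 71.7°

Polar night requires cos H₀ = −tan φ tan δ ≥ 1, i.e. tan φ tan δ ≤ −1.
The boundary is |tan φ| · |tan δ| = 1, so |φ| = 90° − |δ| = 90° − 18.3° = 71.7° in the southern hemisphere.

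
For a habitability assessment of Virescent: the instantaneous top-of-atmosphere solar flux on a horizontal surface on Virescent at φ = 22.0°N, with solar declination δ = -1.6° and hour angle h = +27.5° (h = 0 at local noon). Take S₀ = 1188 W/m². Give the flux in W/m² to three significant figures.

964 W/m²

cos θ_z = sin φ sin δ + cos φ cos δ cos h = -0.010460 + 0.822101 = 0.811641.
Flux = S₀ · cos θ_z = 1188 × 0.811641 = 964.2 W/m².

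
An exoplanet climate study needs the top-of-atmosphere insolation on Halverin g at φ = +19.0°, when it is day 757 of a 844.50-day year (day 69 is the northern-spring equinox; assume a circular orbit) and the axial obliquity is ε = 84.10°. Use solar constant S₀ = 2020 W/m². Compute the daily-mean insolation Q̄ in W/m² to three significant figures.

Solar longitude: λ_s = 360° × (757 − 69)/844.50 = 293.286°.
sin δ = sin 84.10° × sin 293.286° = -0.91368, so δ = -66.019°.
cos H₀ = −tan(+19.0°) tan(-66.019°) = 0.7740, H₀ = 0.6856 rad.
Bracket: H₀ sin φ sin δ + cos φ cos δ sin H₀ = 0.6856×0.32557×-0.91368 + 0.94552×0.40644×0.63313 = -0.203943 + 0.243310 = 0.039367.
Q̄ = (S₀/π) × [bracket] = (2020/π) × 0.039367 = 25.31 W/m².

Q̄ ≈ 25.3 W/m²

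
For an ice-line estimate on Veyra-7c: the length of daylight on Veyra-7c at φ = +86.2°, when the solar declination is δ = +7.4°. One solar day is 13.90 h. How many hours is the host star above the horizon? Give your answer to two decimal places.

Sunrise equation: cos H₀ = −tan φ · tan δ = -1.9554 ≤ −1, so the host star never sets (polar day) and H₀ = π.
Daylight = 2H₀/(2π) × 13.90 h = (3.1416/π) × 13.90 = 13.90 h.

13.90 h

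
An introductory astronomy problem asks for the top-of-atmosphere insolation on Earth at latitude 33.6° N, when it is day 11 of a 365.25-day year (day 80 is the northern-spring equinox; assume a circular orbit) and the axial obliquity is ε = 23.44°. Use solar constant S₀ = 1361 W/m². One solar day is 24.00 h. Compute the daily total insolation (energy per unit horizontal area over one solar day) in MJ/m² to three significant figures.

Solar longitude: λ_s = 360° × (11 − 80)/365.25 = -68.008°, i.e. -68.008° + 360° = 291.992°.
sin δ = sin 23.44° × sin 291.992° = -0.36884, so δ = -21.644°.
cos H₀ = −tan(+33.6°) tan(-21.644°) = 0.2636, H₀ = 1.3040 rad.
Bracket: H₀ sin φ sin δ + cos φ cos δ sin H₀ = 1.3040×0.55339×-0.36884 + 0.83292×0.92949×0.96462 = -0.266163 + 0.746800 = 0.480637.
Q̄ = (S₀/π) × [bracket] = (1361/π) × 0.480637 = 208.22 W/m².
Daily total = Q̄ × 24.00 h × 3600 s/h = 208.22 × 24.00 × 3600 / 10⁶ = 17.99 MJ/m².

18.0 MJ/m²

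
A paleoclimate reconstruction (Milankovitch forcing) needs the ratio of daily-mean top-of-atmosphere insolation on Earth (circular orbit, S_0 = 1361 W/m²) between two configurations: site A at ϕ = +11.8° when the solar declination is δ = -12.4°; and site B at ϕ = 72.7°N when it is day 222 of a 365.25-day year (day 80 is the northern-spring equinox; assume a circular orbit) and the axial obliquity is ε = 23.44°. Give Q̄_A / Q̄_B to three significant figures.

Q̄_A / Q̄_B ≈ 1.13

— Configuration A (ϕ=+11.8°):
cos h₀ = −tan(+11.8°) tan(-12.400°) = 0.0459, h₀ = 1.5248 rad.
Bracket: h₀ sin ϕ sin δ + cos ϕ cos δ sin h₀ = 1.5248×0.20450×-0.21474 + 0.97887×0.97667×0.99894 = -0.066961 + 0.955020 = 0.888059.
Q̄ = (S_0/π) × [bracket] = (1361/π) × 0.888059 = 384.72 W/m².
— Configuration B (ϕ=+72.7°):
Solar longitude: L_s = 360° × (222 − 80)/365.25 = 139.959°.
sin δ = sin 23.44° × sin 139.959° = 0.25591, so δ = +14.828°.
cos h₀ = −tan(+72.7°) tan(+14.828°) = -0.8499, h₀ = 2.5867 rad.
Bracket: h₀ sin ϕ sin δ + cos ϕ cos δ sin h₀ = 2.5867×0.95476×0.25591 + 0.29737×0.96670×0.52688 = 0.632015 + 0.151461 = 0.783476.
Q̄ = (S_0/π) × [bracket] = (1361/π) × 0.783476 = 339.42 W/m².
Ratio Q̄_A / Q̄_B = 384.72 / 339.42 = 1.133.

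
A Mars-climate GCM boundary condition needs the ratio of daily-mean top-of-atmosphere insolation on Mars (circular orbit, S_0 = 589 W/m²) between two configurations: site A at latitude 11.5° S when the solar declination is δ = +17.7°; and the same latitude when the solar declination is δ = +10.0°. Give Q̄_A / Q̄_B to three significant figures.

— Configuration A (ϕ=-11.5°):
cos h₀ = −tan(-11.5°) tan(+17.700°) = 0.0649, h₀ = 1.5058 rad.
Bracket: h₀ sin ϕ sin δ + cos ϕ cos δ sin h₀ = 1.5058×-0.19937×0.30403 + 0.97992×0.95266×0.99789 = -0.091273 + 0.931561 = 0.840288.
Q̄ = (S_0/π) × [bracket] = (589/π) × 0.840288 = 157.54 W/m².
— Configuration B (ϕ=-11.5°):
cos h₀ = −tan(-11.5°) tan(+10.000°) = 0.0359, h₀ = 1.5349 rad.
Bracket: h₀ sin ϕ sin δ + cos ϕ cos δ sin h₀ = 1.5349×-0.19937×0.17365 + 0.97992×0.98481×0.99936 = -0.053139 + 0.964417 = 0.911278.
Q̄ = (S_0/π) × [bracket] = (589/π) × 0.911278 = 170.85 W/m².
Ratio Q̄_A / Q̄_B = 157.54 / 170.85 = 0.9221.

Q̄_A / Q̄_B ≈ 0.922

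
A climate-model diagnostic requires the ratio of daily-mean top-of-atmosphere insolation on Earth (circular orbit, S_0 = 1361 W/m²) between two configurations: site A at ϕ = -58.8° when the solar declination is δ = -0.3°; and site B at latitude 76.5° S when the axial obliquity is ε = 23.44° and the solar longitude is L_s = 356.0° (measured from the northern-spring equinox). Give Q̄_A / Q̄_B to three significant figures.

— Configuration A (ϕ=-58.8°):
cos h₀ = −tan(-58.8°) tan(-0.300°) = -0.0086, h₀ = 1.5794 rad.
Bracket: h₀ sin ϕ sin δ + cos ϕ cos δ sin h₀ = 1.5794×-0.85536×-0.00524 + 0.51803×0.99999×0.99996 = 0.007079 + 0.518004 = 0.525083.
Q̄ = (S_0/π) × [bracket] = (1361/π) × 0.525083 = 227.48 W/m².
— Configuration B (ϕ=-76.5°):
Solar declination: sin δ = sin ε · sin L_s = sin 23.44° × sin 356.0° = -0.02775, so δ = -1.590°.
cos h₀ = −tan(-76.5°) tan(-1.590°) = -0.1156, h₀ = 1.6867 rad.
Bracket: h₀ sin ϕ sin δ + cos ϕ cos δ sin h₀ = 1.6867×-0.97237×-0.02775 + 0.23345×0.99961×0.99329 = 0.045513 + 0.231793 = 0.277306.
Q̄ = (S_0/π) × [bracket] = (1361/π) × 0.277306 = 120.13 W/m².
Ratio Q̄_A / Q̄_B = 227.48 / 120.13 = 1.894.

Q̄_A / Q̄_B ≈ 1.89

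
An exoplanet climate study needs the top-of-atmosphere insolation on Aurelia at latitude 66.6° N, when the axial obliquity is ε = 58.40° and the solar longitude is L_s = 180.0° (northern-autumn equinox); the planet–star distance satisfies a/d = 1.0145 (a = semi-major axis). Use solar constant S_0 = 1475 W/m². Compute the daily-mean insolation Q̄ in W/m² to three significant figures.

Solar declination: sin δ = sin ε · sin L_s = sin 58.40° × sin 180.0° = 0.00000, so δ = +0.000°.
cos h₀ = −tan(+66.6°) tan(+0.000°) = -0.0000, h₀ = 1.5708 rad.
Bracket: h₀ sin ϕ sin δ + cos ϕ cos δ sin h₀ = 1.5708×0.91775×0.00000 + 0.39715×1.00000×1.00000 = 0.000000 + 0.397150 = 0.397150.
Inverse-square distance factor (a/d)² = 1.0145² = 1.029210.
Q̄ = (S_0/π) × 1.029210 × [bracket] = (1475/π) × 1.029210 × 0.397150 = 191.9 W/m².

Q̄ ≈ 192 W/m²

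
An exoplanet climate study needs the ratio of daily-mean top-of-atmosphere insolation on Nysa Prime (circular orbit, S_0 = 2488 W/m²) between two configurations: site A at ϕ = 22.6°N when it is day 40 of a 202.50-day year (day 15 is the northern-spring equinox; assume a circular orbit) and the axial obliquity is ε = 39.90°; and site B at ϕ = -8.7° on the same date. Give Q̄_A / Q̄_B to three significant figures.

— Configuration A (ϕ=+22.6°):
Solar longitude: L_s = 360° × (40 − 15)/202.50 = 44.444°.
sin δ = sin 39.90° × sin 44.444° = 0.44915, so δ = +26.689°.
cos h₀ = −tan(+22.6°) tan(+26.689°) = -0.2093, h₀ = 1.7816 rad.
Bracket: h₀ sin ϕ sin δ + cos ϕ cos δ sin h₀ = 1.7816×0.38430×0.44915 + 0.92321×0.89345×0.97786 = 0.307519 + 0.806580 = 1.114099.
Q̄ = (S_0/π) × [bracket] = (2488/π) × 1.114099 = 882.32 W/m².
— Configuration B (ϕ=-8.7°):
cos h₀ = −tan(-8.7°) tan(+26.689°) = 0.0769, h₀ = 1.4938 rad.
Bracket: h₀ sin ϕ sin δ + cos ϕ cos δ sin h₀ = 1.4938×-0.15126×0.44915 + 0.98849×0.89345×0.99704 = -0.101486 + 0.880552 = 0.779066.
Q̄ = (S_0/π) × [bracket] = (2488/π) × 0.779066 = 616.99 W/m².
Ratio Q̄_A / Q̄_B = 882.32 / 616.99 = 1.430.

Q̄_A / Q̄_B ≈ 1.43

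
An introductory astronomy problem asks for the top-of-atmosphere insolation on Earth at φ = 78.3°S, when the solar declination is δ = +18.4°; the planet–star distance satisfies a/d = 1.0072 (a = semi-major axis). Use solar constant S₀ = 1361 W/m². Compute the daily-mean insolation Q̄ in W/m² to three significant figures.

Q̄ ≈ 0.00 W/m²

cos H₀ = −tan(-78.3°) tan(+18.400°) = 1.6063 ≥ 1 ⇒ polar night, H₀ = 0 and Q̄ = 0.
Inverse-square distance factor (a/d)² = 1.0072² = 1.014452.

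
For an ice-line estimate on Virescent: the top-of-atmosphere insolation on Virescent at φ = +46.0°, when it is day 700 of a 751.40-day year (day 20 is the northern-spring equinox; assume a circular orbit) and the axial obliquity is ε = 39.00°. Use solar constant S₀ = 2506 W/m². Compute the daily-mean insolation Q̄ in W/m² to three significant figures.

Q̄ ≈ 240 W/m²

Solar longitude: λ_s = 360° × (700 − 20)/751.40 = 325.792°.
sin δ = sin 39.00° × sin 325.792° = -0.35380, so δ = -20.720°.
cos H₀ = −tan(+46.0°) tan(-20.720°) = 0.3917, H₀ = 1.1683 rad.
Bracket: H₀ sin φ sin δ + cos φ cos δ sin H₀ = 1.1683×0.71934×-0.35380 + 0.69466×0.93532×0.92009 = -0.297335 + 0.597810 = 0.300475.
Q̄ = (S₀/π) × [bracket] = (2506/π) × 0.300475 = 239.7 W/m².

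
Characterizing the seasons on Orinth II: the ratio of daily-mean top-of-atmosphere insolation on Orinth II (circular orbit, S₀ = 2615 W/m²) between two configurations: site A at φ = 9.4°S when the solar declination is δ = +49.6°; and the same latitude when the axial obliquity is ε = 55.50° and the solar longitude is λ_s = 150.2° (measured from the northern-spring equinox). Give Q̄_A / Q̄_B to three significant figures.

— Configuration A (φ=-9.4°):
cos H₀ = −tan(-9.4°) tan(+49.600°) = 0.1945, H₀ = 1.3750 rad.
Bracket: H₀ sin φ sin δ + cos φ cos δ sin H₀ = 1.3750×-0.16333×0.76154 + 0.98657×0.64812×0.98090 = -0.171026 + 0.627203 = 0.456177.
Q̄ = (S₀/π) × [bracket] = (2615/π) × 0.456177 = 379.71 W/m².
— Configuration B (φ=-9.4°):
Solar declination: sin δ = sin ε · sin λ_s = sin 55.50° × sin 150.2° = 0.40957, so δ = +24.178°.
cos H₀ = −tan(-9.4°) tan(+24.178°) = 0.0743, H₀ = 1.4964 rad.
Bracket: H₀ sin φ sin δ + cos φ cos δ sin H₀ = 1.4964×-0.16333×0.40957 + 0.98657×0.91228×0.99723 = -0.100102 + 0.897535 = 0.797433.
Q̄ = (S₀/π) × [bracket] = (2615/π) × 0.797433 = 663.77 W/m².
Ratio Q̄_A / Q̄_B = 379.71 / 663.77 = 0.5721.

Q̄_A / Q̄_B ≈ 0.572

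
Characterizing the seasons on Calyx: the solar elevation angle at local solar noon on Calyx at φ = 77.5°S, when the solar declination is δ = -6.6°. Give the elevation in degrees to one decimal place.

At local noon the hour angle is zero, so the zenith angle equals |φ − δ| = |-77.5° − (-6.600°)| = 70.900°.
Elevation = 90° − 70.900° = 19.1°.

19.1°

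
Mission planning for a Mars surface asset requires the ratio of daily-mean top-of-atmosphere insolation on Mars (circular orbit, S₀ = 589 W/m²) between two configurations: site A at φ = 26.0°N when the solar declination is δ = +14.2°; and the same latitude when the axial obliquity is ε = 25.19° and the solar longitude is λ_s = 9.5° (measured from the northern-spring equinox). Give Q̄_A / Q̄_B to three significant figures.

Q̄_A / Q̄_B ≈ 1.11

— Configuration A (φ=+26.0°):
cos H₀ = −tan(+26.0°) tan(+14.200°) = -0.1234, H₀ = 1.6945 rad.
Bracket: H₀ sin φ sin δ + cos φ cos δ sin H₀ = 1.6945×0.43837×0.24531 + 0.89879×0.96945×0.99236 = 0.182221 + 0.864675 = 1.046896.
Q̄ = (S₀/π) × [bracket] = (589/π) × 1.046896 = 196.28 W/m².
— Configuration B (φ=+26.0°):
Solar declination: sin δ = sin ε · sin λ_s = sin 25.19° × sin 9.5° = 0.07025, so δ = +4.028°.
cos H₀ = −tan(+26.0°) tan(+4.028°) = -0.0343, H₀ = 1.6052 rad.
Bracket: H₀ sin φ sin δ + cos φ cos δ sin H₀ = 1.6052×0.43837×0.07025 + 0.89879×0.99753×0.99941 = 0.049433 + 0.896041 = 0.945474.
Q̄ = (S₀/π) × [bracket] = (589/π) × 0.945474 = 177.26 W/m².
Ratio Q̄_A / Q̄_B = 196.28 / 177.26 = 1.107.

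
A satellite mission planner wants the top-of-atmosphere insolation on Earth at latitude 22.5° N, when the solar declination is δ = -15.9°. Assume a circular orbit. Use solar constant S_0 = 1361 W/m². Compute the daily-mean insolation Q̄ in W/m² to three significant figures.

cos h₀ = −tan(+22.5°) tan(-15.900°) = 0.1180, h₀ = 1.4525 rad.
Bracket: h₀ sin ϕ sin δ + cos ϕ cos δ sin h₀ = 1.4525×0.38268×-0.27396 + 0.92388×0.96174×0.99301 = -0.152279 + 0.882322 = 0.730043.
Q̄ = (S_0/π) × [bracket] = (1361/π) × 0.730043 = 316.3 W/m².

Q̄ ≈ 316 W/m²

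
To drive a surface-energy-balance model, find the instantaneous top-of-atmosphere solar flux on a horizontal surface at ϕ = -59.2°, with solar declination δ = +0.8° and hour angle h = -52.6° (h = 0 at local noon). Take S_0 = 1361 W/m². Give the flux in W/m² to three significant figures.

cos θ_z = sin ϕ sin δ + cos ϕ cos δ cos h = -0.011993 + 0.310972 = 0.298979.
Flux = S_0 · cos θ_z = 1361 × 0.298979 = 406.9 W/m².

407 W/m²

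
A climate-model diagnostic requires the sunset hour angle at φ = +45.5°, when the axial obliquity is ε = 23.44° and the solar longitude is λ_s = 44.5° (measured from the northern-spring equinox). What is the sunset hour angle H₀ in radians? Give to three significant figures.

H₀ = 1.87 rad

Solar declination: sin δ = sin ε · sin λ_s = sin 23.44° × sin 44.5° = 0.27881, so δ = +16.189°.
cos H₀ = −tan φ · tan δ = −tan(+45.5°) × tan(+16.189°) = -0.2954, so H₀ = 1.8707 rad = 107.18°.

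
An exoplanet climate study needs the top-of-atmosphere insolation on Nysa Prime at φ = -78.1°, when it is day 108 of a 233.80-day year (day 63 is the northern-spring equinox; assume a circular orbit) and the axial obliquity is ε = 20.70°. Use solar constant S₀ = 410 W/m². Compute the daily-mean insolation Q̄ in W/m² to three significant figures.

Solar longitude: λ_s = 360° × (108 − 63)/233.80 = 69.290°.
sin δ = sin 20.70° × sin 69.290° = 0.33063, so δ = +19.307°.
cos H₀ = −tan(-78.1°) tan(+19.307°) = 1.6625 ≥ 1 ⇒ polar night, H₀ = 0 and Q̄ = 0.

Q̄ ≈ 0.00 W/m²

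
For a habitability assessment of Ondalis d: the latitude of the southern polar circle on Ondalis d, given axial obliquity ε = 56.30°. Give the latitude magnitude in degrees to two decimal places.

The polar circle is the lowest latitude that experiences at least one full rotation of continuous darkness at the northern-summer solstice; it lies at |φ| = 90° − ε = 90° − 56.30° = 33.70°.

33.70°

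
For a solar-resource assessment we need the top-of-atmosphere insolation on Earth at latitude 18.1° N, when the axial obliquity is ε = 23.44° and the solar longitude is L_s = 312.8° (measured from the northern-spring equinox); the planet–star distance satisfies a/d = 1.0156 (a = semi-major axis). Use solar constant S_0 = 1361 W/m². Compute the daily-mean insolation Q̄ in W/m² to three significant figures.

Q̄ ≈ 345 W/m²

Solar declination: sin δ = sin ε · sin L_s = sin 23.44° × sin 312.8° = -0.29187, so δ = -16.970°.
cos h₀ = −tan(+18.1°) tan(-16.970°) = 0.0997, h₀ = 1.4709 rad.
Bracket: h₀ sin ϕ sin δ + cos ϕ cos δ sin h₀ = 1.4709×0.31068×-0.29187 + 0.95052×0.95646×0.99501 = -0.133379 + 0.904598 = 0.771219.
Inverse-square distance factor (a/d)² = 1.0156² = 1.031443.
Q̄ = (S_0/π) × 1.031443 × [bracket] = (1361/π) × 1.031443 × 0.771219 = 344.6 W/m².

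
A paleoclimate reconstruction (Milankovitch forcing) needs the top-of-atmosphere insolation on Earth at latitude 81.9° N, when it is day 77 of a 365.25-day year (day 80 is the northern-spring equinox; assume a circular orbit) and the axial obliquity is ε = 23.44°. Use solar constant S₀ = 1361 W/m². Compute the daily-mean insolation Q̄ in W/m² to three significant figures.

Solar longitude: λ_s = 360° × (77 − 80)/365.25 = -2.957°, i.e. -2.957° + 360° = 357.043°.
sin δ = sin 23.44° × sin 357.043° = -0.02052, so δ = -1.176°.
cos H₀ = −tan(+81.9°) tan(-1.176°) = 0.1442, H₀ = 1.4261 rad.
Bracket: H₀ sin φ sin δ + cos φ cos δ sin H₀ = 1.4261×0.99002×-0.02052 + 0.14090×0.99979×0.98955 = -0.028972 + 0.139398 = 0.110426.
Q̄ = (S₀/π) × [bracket] = (1361/π) × 0.110426 = 47.84 W/m².

Q̄ ≈ 47.8 W/m²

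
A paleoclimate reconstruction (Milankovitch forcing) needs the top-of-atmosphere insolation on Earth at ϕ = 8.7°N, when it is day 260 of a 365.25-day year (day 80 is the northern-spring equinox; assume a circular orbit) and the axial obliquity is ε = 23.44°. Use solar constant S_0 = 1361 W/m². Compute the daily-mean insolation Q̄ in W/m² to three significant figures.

Q̄ ≈ 430 W/m²

Solar longitude: L_s = 360° × (260 − 80)/365.25 = 177.413°.
sin δ = sin 23.44° × sin 177.413° = 0.01796, so δ = +1.029°.
cos h₀ = −tan(+8.7°) tan(+1.029°) = -0.0027, h₀ = 1.5735 rad.
Bracket: h₀ sin ϕ sin δ + cos ϕ cos δ sin h₀ = 1.5735×0.15126×0.01796 + 0.98849×0.99984×1.00000 = 0.004275 + 0.988332 = 0.992607.
Q̄ = (S_0/π) × [bracket] = (1361/π) × 0.992607 = 430.0 W/m².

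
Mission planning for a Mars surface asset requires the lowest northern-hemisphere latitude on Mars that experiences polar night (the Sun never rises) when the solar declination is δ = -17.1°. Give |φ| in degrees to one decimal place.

Polar night requires cos H₀ = −tan φ tan δ ≥ 1, i.e. tan φ tan δ ≤ −1.
The boundary is |tan φ| · |tan δ| = 1, so |φ| = 90° − |δ| = 90° − 17.1° = 72.9° in the northern hemisphere.

|φ| = 72.9°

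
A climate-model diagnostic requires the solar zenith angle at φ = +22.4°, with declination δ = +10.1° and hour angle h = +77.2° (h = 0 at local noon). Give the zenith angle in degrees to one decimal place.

cos θ_z = sin φ sin δ + cos φ cos δ cos h = 0.066827 + 0.201658 = 0.268485.
θ_z = arccos(0.268485) = 74.4°.

θ_z = 74.4°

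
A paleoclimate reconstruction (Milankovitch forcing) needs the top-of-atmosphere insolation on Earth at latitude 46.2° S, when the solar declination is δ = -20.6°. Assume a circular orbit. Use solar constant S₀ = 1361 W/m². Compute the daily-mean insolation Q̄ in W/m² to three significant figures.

cos H₀ = −tan(-46.2°) tan(-20.600°) = -0.3920, H₀ = 1.9736 rad.
Bracket: H₀ sin φ sin δ + cos φ cos δ sin H₀ = 1.9736×-0.72176×-0.35184 + 0.69214×0.93606×0.91998 = 0.501184 + 0.596041 = 1.097225.
Q̄ = (S₀/π) × [bracket] = (1361/π) × 1.097225 = 475.3 W/m².

Q̄ ≈ 475 W/m²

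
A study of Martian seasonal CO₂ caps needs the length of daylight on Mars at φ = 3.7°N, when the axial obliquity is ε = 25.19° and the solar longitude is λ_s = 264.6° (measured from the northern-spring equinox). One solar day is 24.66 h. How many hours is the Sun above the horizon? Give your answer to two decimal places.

Solar declination: sin δ = sin ε · sin λ_s = sin 25.19° × sin 264.6° = -0.42373, so δ = -25.070°.
cos H₀ = −tan φ · tan δ = −tan(+3.7°) × tan(-25.070°) = 0.0303, so H₀ = 1.5405 rad = 88.27°.
Daylight = 2H₀/(2π) × 24.66 h = (1.5405/π) × 24.66 = 12.09 h.

12.09 h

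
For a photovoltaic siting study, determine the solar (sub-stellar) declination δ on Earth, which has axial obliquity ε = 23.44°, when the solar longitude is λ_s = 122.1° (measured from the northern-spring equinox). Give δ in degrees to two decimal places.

sin δ = sin ε · sin λ_s = sin 23.44° × sin 122.1° = 0.336975.
δ = arcsin(0.336975) = +19.69°.

δ = +19.69°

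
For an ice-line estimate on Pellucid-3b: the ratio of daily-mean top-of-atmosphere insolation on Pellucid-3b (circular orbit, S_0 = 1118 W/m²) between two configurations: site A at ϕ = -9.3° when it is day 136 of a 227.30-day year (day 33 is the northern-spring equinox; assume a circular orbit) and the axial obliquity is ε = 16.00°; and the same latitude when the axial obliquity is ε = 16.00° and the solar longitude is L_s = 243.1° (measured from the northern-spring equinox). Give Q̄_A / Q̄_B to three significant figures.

Q̄_A / Q̄_B ≈ 0.945

— Configuration A (ϕ=-9.3°):
Solar longitude: L_s = 360° × (136 − 33)/227.30 = 163.132°.
sin δ = sin 16.00° × sin 163.132° = 0.07998, so δ = +4.587°.
cos h₀ = −tan(-9.3°) tan(+4.587°) = 0.0131, h₀ = 1.5577 rad.
Bracket: h₀ sin ϕ sin δ + cos ϕ cos δ sin h₀ = 1.5577×-0.16160×0.07998 + 0.98686×0.99680×0.99991 = -0.020133 + 0.983614 = 0.963481.
Q̄ = (S_0/π) × [bracket] = (1118/π) × 0.963481 = 342.87 W/m².
— Configuration B (ϕ=-9.3°):
Solar declination: sin δ = sin ε · sin L_s = sin 16.00° × sin 243.1° = -0.24581, so δ = -14.230°.
cos h₀ = −tan(-9.3°) tan(-14.230°) = -0.0415, h₀ = 1.6123 rad.
Bracket: h₀ sin ϕ sin δ + cos ϕ cos δ sin h₀ = 1.6123×-0.16160×-0.24581 + 0.98686×0.96932×0.99914 = 0.064045 + 0.955760 = 1.019805.
Q̄ = (S_0/π) × [bracket] = (1118/π) × 1.019805 = 362.92 W/m².
Ratio Q̄_A / Q̄_B = 342.87 / 362.92 = 0.9448.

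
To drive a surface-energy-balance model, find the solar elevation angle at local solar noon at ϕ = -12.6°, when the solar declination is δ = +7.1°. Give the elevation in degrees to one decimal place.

70.3°

At local noon the hour angle is zero, so the zenith angle equals |ϕ − δ| = |-12.6° − (+7.100°)| = 19.700°.
Elevation = 90° − 19.700° = 70.3°.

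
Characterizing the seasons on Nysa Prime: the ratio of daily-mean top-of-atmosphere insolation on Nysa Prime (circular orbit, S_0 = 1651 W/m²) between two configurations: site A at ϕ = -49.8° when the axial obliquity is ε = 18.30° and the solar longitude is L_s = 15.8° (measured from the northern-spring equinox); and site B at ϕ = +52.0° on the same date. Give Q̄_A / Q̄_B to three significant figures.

— Configuration A (ϕ=-49.8°):
Solar declination: sin δ = sin ε · sin L_s = sin 18.30° × sin 15.8° = 0.08549, so δ = +4.904°.
cos h₀ = −tan(-49.8°) tan(+4.904°) = 0.1015, h₀ = 1.4691 rad.
Bracket: h₀ sin ϕ sin δ + cos ϕ cos δ sin h₀ = 1.4691×-0.76380×0.08549 + 0.64546×0.99634×0.99483 = -0.095928 + 0.639773 = 0.543845.
Q̄ = (S_0/π) × [bracket] = (1651/π) × 0.543845 = 285.81 W/m².
— Configuration B (ϕ=+52.0°):
cos h₀ = −tan(+52.0°) tan(+4.904°) = -0.1098, h₀ = 1.6808 rad.
Bracket: h₀ sin ϕ sin δ + cos ϕ cos δ sin h₀ = 1.6808×0.78801×0.08549 + 0.61566×0.99634×0.99395 = 0.113230 + 0.609696 = 0.722926.
Q̄ = (S_0/π) × [bracket] = (1651/π) × 0.722926 = 379.92 W/m².
Ratio Q̄_A / Q̄_B = 285.81 / 379.92 = 0.7523.

Q̄_A / Q̄_B ≈ 0.752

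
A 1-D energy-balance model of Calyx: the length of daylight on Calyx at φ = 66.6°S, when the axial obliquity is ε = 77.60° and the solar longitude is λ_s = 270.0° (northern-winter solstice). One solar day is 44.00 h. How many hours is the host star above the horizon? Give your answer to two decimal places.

Solar declination: sin δ = sin ε · sin λ_s = sin 77.60° × sin 270.0° = -0.97667, so δ = -77.600°.
Sunrise equation: cos H₀ = −tan φ · tan δ = -10.5104 ≤ −1, so the host star never sets (polar day) and H₀ = π.
Daylight = 2H₀/(2π) × 44.00 h = (3.1416/π) × 44.00 = 44.00 h.

44.00 h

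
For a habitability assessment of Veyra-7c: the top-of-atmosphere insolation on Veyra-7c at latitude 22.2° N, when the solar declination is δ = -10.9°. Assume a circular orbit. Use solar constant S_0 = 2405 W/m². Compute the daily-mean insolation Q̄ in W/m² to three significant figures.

cos h₀ = −tan(+22.2°) tan(-10.900°) = 0.0786, h₀ = 1.4921 rad.
Bracket: h₀ sin ϕ sin δ + cos ϕ cos δ sin h₀ = 1.4921×0.37784×-0.18910 + 0.92587×0.98196×0.99691 = -0.106610 + 0.906358 = 0.799748.
Q̄ = (S_0/π) × [bracket] = (2405/π) × 0.799748 = 612.2 W/m².

Q̄ ≈ 612 W/m²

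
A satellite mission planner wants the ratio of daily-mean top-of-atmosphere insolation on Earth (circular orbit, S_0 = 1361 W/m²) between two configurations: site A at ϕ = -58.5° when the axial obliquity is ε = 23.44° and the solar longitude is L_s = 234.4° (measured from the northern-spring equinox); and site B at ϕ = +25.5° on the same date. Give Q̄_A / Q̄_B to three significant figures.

— Configuration A (ϕ=-58.5°):
Solar declination: sin δ = sin ε · sin L_s = sin 23.44° × sin 234.4° = -0.32344, so δ = -18.871°.
cos h₀ = −tan(-58.5°) tan(-18.871°) = -0.5578, h₀ = 2.1625 rad.
Bracket: h₀ sin ϕ sin δ + cos ϕ cos δ sin h₀ = 2.1625×-0.85264×-0.32344 + 0.52250×0.94625×0.82998 = 0.596370 + 0.410355 = 1.006725.
Q̄ = (S_0/π) × [bracket] = (1361/π) × 1.006725 = 436.13 W/m².
— Configuration B (ϕ=+25.5°):
cos h₀ = −tan(+25.5°) tan(-18.871°) = 0.1630, h₀ = 1.4070 rad.
Bracket: h₀ sin ϕ sin δ + cos ϕ cos δ sin h₀ = 1.4070×0.43051×-0.32344 + 0.90259×0.94625×0.98662 = -0.195917 + 0.842648 = 0.646731.
Q̄ = (S_0/π) × [bracket] = (1361/π) × 0.646731 = 280.18 W/m².
Ratio Q̄_A / Q̄_B = 436.13 / 280.18 = 1.557.

Q̄_A / Q̄_B ≈ 1.56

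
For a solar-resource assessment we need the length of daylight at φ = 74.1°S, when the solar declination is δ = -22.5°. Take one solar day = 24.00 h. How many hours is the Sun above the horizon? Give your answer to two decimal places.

24.00 h

Sunrise equation: cos H₀ = −tan φ · tan δ = -1.4541 ≤ −1, so the Sun never sets (polar day) and H₀ = π.
Daylight = 2H₀/(2π) × 24.00 h = (3.1416/π) × 24.00 = 24.00 h.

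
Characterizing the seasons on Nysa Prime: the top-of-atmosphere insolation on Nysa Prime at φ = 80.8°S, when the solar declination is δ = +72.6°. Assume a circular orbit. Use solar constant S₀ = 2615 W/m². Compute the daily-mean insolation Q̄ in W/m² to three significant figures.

Q̄ ≈ 0.00 W/m²

cos H₀ = −tan(-80.8°) tan(+72.600°) = 19.7019 ≥ 1 ⇒ polar night, H₀ = 0 and Q̄ = 0.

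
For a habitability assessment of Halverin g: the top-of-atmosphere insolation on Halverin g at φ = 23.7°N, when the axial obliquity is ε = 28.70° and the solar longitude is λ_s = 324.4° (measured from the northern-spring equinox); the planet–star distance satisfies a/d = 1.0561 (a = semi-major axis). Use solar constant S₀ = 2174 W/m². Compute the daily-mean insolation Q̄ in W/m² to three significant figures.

Solar declination: sin δ = sin ε · sin λ_s = sin 28.70° × sin 324.4° = -0.27955, so δ = -16.233°.
cos H₀ = −tan(+23.7°) tan(-16.233°) = 0.1278, H₀ = 1.4426 rad.
Bracket: H₀ sin φ sin δ + cos φ cos δ sin H₀ = 1.4426×0.40195×-0.27955 + 0.91566×0.96013×0.99180 = -0.162098 + 0.871944 = 0.709846.
Inverse-square distance factor (a/d)² = 1.0561² = 1.115347.
Q̄ = (S₀/π) × 1.115347 × [bracket] = (2174/π) × 1.115347 × 0.709846 = 547.9 W/m².

Q̄ ≈ 548 W/m²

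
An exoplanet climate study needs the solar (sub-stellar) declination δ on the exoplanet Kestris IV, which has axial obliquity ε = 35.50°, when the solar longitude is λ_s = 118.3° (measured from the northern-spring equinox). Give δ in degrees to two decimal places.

sin δ = sin ε · sin λ_s = sin 35.50° × sin 118.3° = 0.511296.
δ = arcsin(0.511296) = +30.75°.

δ = +30.75°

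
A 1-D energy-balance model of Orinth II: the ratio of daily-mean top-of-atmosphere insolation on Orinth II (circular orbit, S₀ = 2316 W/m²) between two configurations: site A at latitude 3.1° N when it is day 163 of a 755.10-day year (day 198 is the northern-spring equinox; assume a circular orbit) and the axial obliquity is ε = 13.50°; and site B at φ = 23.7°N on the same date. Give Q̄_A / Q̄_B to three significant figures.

Q̄_A / Q̄_B ≈ 1.14

— Configuration A (φ=+3.1°):
Solar longitude: λ_s = 360° × (163 − 198)/755.10 = -16.687°, i.e. -16.687° + 360° = 343.313°.
sin δ = sin 13.50° × sin 343.313° = -0.06703, so δ = -3.843°.
cos H₀ = −tan(+3.1°) tan(-3.843°) = 0.0036, H₀ = 1.5672 rad.
Bracket: H₀ sin φ sin δ + cos φ cos δ sin H₀ = 1.5672×0.05408×-0.06703 + 0.99854×0.99775×0.99999 = -0.005681 + 0.996283 = 0.990602.
Q̄ = (S₀/π) × [bracket] = (2316/π) × 0.990602 = 730.28 W/m².
— Configuration B (φ=+23.7°):
cos H₀ = −tan(+23.7°) tan(-3.843°) = 0.0295, H₀ = 1.5413 rad.
Bracket: H₀ sin φ sin δ + cos φ cos δ sin H₀ = 1.5413×0.40195×-0.06703 + 0.91566×0.99775×0.99957 = -0.041527 + 0.913207 = 0.871680.
Q̄ = (S₀/π) × [bracket] = (2316/π) × 0.871680 = 642.61 W/m².
Ratio Q̄_A / Q̄_B = 730.28 / 642.61 = 1.136.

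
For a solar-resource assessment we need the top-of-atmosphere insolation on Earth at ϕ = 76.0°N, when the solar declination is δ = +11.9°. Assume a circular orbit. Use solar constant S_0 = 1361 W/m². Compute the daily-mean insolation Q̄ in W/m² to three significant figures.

cos h₀ = −tan(+76.0°) tan(+11.900°) = -0.8452, h₀ = 2.5777 rad.
Bracket: h₀ sin ϕ sin δ + cos ϕ cos δ sin h₀ = 2.5777×0.97030×0.20620 + 0.24192×0.97851×0.53444 = 0.515736 + 0.126513 = 0.642249.
Q̄ = (S_0/π) × [bracket] = (1361/π) × 0.642249 = 278.2 W/m².

Q̄ ≈ 278 W/m²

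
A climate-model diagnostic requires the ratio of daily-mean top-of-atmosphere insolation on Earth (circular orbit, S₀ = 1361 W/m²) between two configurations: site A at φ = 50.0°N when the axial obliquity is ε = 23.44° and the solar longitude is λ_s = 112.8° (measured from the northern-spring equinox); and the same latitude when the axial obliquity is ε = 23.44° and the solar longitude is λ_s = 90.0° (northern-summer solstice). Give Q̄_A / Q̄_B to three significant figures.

— Configuration A (φ=+50.0°):
Solar declination: sin δ = sin ε · sin λ_s = sin 23.44° × sin 112.8° = 0.36671, so δ = +21.513°.
cos H₀ = −tan(+50.0°) tan(+21.513°) = -0.4697, H₀ = 2.0598 rad.
Bracket: H₀ sin φ sin δ + cos φ cos δ sin H₀ = 2.0598×0.76604×0.36671 + 0.64279×0.93034×0.88280 = 0.578628 + 0.527926 = 1.106554.
Q̄ = (S₀/π) × [bracket] = (1361/π) × 1.106554 = 479.38 W/m².
— Configuration B (φ=+50.0°):
Solar declination: sin δ = sin ε · sin λ_s = sin 23.44° × sin 90.0° = 0.39779, so δ = +23.440°.
cos H₀ = −tan(+50.0°) tan(+23.440°) = -0.5167, H₀ = 2.1138 rad.
Bracket: H₀ sin φ sin δ + cos φ cos δ sin H₀ = 2.1138×0.76604×0.39779 + 0.64279×0.91748×0.85616 = 0.644124 + 0.504918 = 1.149042.
Q̄ = (S₀/π) × [bracket] = (1361/π) × 1.149042 = 497.79 W/m².
Ratio Q̄_A / Q̄_B = 479.38 / 497.79 = 0.9630.

Q̄_A / Q̄_B ≈ 0.963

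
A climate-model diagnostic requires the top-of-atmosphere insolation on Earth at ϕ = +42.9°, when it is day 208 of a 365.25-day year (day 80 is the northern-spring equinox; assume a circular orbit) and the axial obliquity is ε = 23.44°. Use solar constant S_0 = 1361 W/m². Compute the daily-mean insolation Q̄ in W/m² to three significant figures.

Solar longitude: L_s = 360° × (208 − 80)/365.25 = 126.160°.
sin δ = sin 23.44° × sin 126.160° = 0.32116, so δ = +18.733°.
cos h₀ = −tan(+42.9°) tan(+18.733°) = -0.3151, h₀ = 1.8914 rad.
Bracket: h₀ sin ϕ sin δ + cos ϕ cos δ sin h₀ = 1.8914×0.68072×0.32116 + 0.73254×0.94702×0.94905 = 0.413498 + 0.658384 = 1.071882.
Q̄ = (S_0/π) × [bracket] = (1361/π) × 1.071882 = 464.4 W/m².

Q̄ ≈ 464 W/m²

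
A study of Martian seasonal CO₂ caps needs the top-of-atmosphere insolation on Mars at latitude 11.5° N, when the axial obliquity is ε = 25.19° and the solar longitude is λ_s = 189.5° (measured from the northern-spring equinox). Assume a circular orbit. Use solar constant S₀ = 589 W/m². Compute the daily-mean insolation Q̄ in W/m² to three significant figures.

Q̄ ≈ 179 W/m²

Solar declination: sin δ = sin ε · sin λ_s = sin 25.19° × sin 189.5° = -0.07025, so δ = -4.028°.
cos H₀ = −tan(+11.5°) tan(-4.028°) = 0.0143, H₀ = 1.5565 rad.
Bracket: H₀ sin φ sin δ + cos φ cos δ sin H₀ = 1.5565×0.19937×-0.07025 + 0.97992×0.99753×0.99990 = -0.021800 + 0.977402 = 0.955602.
Q̄ = (S₀/π) × [bracket] = (589/π) × 0.955602 = 179.2 W/m².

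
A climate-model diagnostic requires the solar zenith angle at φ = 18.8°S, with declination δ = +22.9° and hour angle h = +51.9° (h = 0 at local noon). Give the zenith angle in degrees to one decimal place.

θ_z = 65.6°

cos θ_z = sin φ sin δ + cos φ cos δ cos h = -0.125401 + 0.538080 = 0.412679.
θ_z = arccos(0.412679) = 65.6°.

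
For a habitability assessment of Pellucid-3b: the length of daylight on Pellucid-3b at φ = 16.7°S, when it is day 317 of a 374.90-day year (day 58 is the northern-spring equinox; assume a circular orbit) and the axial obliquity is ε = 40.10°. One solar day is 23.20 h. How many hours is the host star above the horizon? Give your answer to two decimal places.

Solar longitude: λ_s = 360° × (317 − 58)/374.90 = 248.706°.
sin δ = sin 40.10° × sin 248.706° = -0.60015, so δ = -36.881°.
cos H₀ = −tan φ · tan δ = −tan(-16.7°) × tan(-36.881°) = -0.2251, so H₀ = 1.7978 rad = 103.01°.
Daylight = 2H₀/(2π) × 23.20 h = (1.7978/π) × 23.20 = 13.28 h.

13.28 h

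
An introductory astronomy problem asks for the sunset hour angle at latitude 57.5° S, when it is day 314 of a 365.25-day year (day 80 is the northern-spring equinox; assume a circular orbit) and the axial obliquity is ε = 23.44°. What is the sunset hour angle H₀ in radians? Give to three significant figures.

Solar longitude: λ_s = 360° × (314 − 80)/365.25 = 230.637°.
sin δ = sin 23.44° × sin 230.637° = -0.30755, so δ = -17.911°.
cos H₀ = −tan φ · tan δ = −tan(-57.5°) × tan(-17.911°) = -0.5073, so H₀ = 2.1029 rad = 120.49°.

H₀ = 2.10 rad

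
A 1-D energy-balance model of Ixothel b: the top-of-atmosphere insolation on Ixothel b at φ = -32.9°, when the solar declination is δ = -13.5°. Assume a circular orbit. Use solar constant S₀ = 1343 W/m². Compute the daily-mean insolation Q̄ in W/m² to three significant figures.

Q̄ ≈ 438 W/m²

cos H₀ = −tan(-32.9°) tan(-13.500°) = -0.1553, H₀ = 1.7267 rad.
Bracket: H₀ sin φ sin δ + cos φ cos δ sin H₀ = 1.7267×-0.54317×-0.23345 + 0.83962×0.97237×0.98787 = 0.218951 + 0.806518 = 1.025469.
Q̄ = (S₀/π) × [bracket] = (1343/π) × 1.025469 = 438.4 W/m².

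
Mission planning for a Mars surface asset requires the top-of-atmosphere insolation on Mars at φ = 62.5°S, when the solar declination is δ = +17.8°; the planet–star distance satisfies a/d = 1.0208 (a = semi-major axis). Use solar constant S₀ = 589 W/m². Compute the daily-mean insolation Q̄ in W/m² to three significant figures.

Q̄ ≈ 19.6 W/m²

cos H₀ = −tan(-62.5°) tan(+17.800°) = 0.6168, H₀ = 0.9062 rad.
Bracket: H₀ sin φ sin δ + cos φ cos δ sin H₀ = 0.9062×-0.88701×0.30570 + 0.46175×0.95213×0.78715 = -0.245724 + 0.346067 = 0.100343.
Inverse-square distance factor (a/d)² = 1.0208² = 1.042033.
Q̄ = (S₀/π) × 1.042033 × [bracket] = (589/π) × 1.042033 × 0.100343 = 19.60 W/m².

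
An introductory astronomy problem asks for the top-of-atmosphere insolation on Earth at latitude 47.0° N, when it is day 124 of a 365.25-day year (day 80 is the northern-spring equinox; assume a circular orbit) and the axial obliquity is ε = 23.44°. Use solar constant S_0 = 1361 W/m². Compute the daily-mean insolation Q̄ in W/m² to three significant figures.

Solar longitude: L_s = 360° × (124 − 80)/365.25 = 43.368°.
sin δ = sin 23.44° × sin 43.368° = 0.27315, so δ = +15.852°.
cos h₀ = −tan(+47.0°) tan(+15.852°) = -0.3045, h₀ = 1.8802 rad.
Bracket: h₀ sin ϕ sin δ + cos ϕ cos δ sin h₀ = 1.8802×0.73135×0.27315 + 0.68200×0.96197×0.95251 = 0.375604 + 0.624907 = 1.000511.
Q̄ = (S_0/π) × [bracket] = (1361/π) × 1.000511 = 433.4 W/m².

Q̄ ≈ 433 W/m²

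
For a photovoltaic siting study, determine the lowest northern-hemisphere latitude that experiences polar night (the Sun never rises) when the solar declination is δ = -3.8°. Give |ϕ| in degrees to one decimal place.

|ϕ| = 86.2°

Polar night requires cos h₀ = −tan ϕ tan δ ≥ 1, i.e. tan ϕ tan δ ≤ −1.
The boundary is |tan ϕ| · |tan δ| = 1, so |ϕ| = 90° − |δ| = 90° − 3.8° = 86.2° in the northern hemisphere.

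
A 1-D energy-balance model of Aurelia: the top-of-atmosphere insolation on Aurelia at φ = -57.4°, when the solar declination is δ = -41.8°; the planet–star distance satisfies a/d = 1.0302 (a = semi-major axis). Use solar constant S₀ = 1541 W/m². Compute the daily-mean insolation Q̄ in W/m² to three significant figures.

Q̄ ≈ 918 W/m²

cos H₀ = −tan(-57.4°) tan(-41.800°) = -1.3981 ≤ −1 ⇒ polar day, H₀ = π.
Bracket: H₀ sin φ sin δ + cos φ cos δ sin H₀ = 3.1416×-0.84245×-0.66653 + 0.53877×0.74548×0.00000 = 1.764066 + 0.000000 = 1.764066.
Inverse-square distance factor (a/d)² = 1.0302² = 1.061312.
Q̄ = (S₀/π) × 1.061312 × [bracket] = (1541/π) × 1.061312 × 1.764066 = 918.4 W/m².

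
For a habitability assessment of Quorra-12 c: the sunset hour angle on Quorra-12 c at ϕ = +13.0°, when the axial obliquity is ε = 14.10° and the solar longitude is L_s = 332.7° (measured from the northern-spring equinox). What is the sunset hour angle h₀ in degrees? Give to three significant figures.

Solar declination: sin δ = sin ε · sin L_s = sin 14.10° × sin 332.7° = -0.11173, so δ = -6.415°.
cos h₀ = −tan ϕ · tan δ = −tan(+13.0°) × tan(-6.415°) = 0.0260, so h₀ = 1.5448 rad = 88.51°.

h₀ = 88.5°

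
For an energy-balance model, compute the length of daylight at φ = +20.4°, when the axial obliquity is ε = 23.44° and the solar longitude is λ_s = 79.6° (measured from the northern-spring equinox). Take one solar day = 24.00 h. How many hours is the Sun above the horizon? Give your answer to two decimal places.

13.21 h

Solar declination: sin δ = sin ε · sin λ_s = sin 23.44° × sin 79.6° = 0.39125, so δ = +23.033°.
cos H₀ = −tan φ · tan δ = −tan(+20.4°) × tan(+23.033°) = -0.1581, so H₀ = 1.7296 rad = 99.10°.
Daylight = 2H₀/(2π) × 24.00 h = (1.7296/π) × 24.00 = 13.21 h.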